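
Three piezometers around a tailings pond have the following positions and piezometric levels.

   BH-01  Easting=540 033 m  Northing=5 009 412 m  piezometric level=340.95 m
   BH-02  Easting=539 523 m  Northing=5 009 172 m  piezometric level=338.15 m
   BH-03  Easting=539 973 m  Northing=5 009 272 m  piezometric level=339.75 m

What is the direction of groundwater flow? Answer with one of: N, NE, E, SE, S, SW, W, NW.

Differences from BH-01: to BH-02 (Δx, Δy, Δh) = (-510, -240, -2.80); to BH-03 = (-60, -140, -1.20).
Determinant of the coordinate differences = (-510)·(-140) − (-60)·(-240) = 57000.
∂h/∂x = [(-2.80)·(-140) − (-1.20)·(-240)] / 57000 = +0.001825
∂h/∂y = [(-510)·(-1.20) − (-60)·(-2.80)] / 57000 = +0.007789
Flow = −∇h = (-0.001825 east, -0.007789 north), which points south.

S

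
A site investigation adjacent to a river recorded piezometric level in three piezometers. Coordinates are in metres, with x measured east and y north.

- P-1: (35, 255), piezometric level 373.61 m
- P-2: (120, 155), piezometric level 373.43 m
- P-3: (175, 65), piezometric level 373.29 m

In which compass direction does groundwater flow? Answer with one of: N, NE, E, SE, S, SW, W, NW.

SE

Differences from P-1: to P-2 (Δx, Δy, Δh) = (85, -100, -0.18); to P-3 = (140, -190, -0.32).
Solve a·Δx + b·Δy = Δh: det = 85·(-190) − 140·(-100) = -2150.
∂h/∂x = [(-0.18)·(-190) − (-0.32)·(-100)] / -2150 = -0.001023
∂h/∂y = [85·(-0.32) − 140·(-0.18)] / -2150 = +0.0009302
Flow = −∇h = (+0.001023 east, -0.0009302 north), which points southeast.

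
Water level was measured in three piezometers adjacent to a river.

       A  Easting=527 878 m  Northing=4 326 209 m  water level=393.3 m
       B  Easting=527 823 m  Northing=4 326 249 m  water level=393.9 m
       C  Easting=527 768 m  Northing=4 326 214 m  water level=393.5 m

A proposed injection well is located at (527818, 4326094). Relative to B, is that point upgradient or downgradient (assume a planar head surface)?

downgradient

Differences from A: to B (Δx, Δy, Δh) = (-55, 40, +0.6); to C = (-110, 5, +0.2).
Solve a·Δx + b·Δy = Δh: det = (-55)·5 − (-110)·40 = 4125.
∂h/∂x = [(+0.6)·5 − (+0.2)·40] / 4125 = -0.001212
∂h/∂y = [(-55)·(+0.2) − (-110)·(+0.6)] / 4125 = +0.01333
Head at (527818, 4326094) = 393.3 + (-0.001212)·(-60) + (+0.01333)·(-115) = 391.84 m.
That is lower than the 393.9 m at B, so the point is downgradient.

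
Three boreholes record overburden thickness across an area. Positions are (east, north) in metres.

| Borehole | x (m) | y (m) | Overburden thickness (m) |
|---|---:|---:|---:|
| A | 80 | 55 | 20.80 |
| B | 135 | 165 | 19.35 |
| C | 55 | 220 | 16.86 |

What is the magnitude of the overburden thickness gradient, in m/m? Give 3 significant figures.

Three-point gradient (reference A): Δ to B = (55, 110, -1.45), Δ to C = (-25, 165, -3.94).
∂d/∂x = +0.01642, ∂d/∂y = -0.02139 (det = 11825).
|∇f| = √(0.01642² + -0.02139²) = 0.02697 m/m

0.0270 m/m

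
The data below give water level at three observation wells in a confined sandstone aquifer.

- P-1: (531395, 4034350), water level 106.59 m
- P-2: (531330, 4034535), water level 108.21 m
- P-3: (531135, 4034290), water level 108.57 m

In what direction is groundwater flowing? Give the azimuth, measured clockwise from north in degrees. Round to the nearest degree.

Taking P-1 as reference: P-2−P-1 = (-65, 185, +1.62); P-3−P-1 = (-260, -60, +1.98).
Solve a·Δx + b·Δy = Δh: det = (-65)·(-60) − (-260)·185 = 52000.
∂h/∂x = [(+1.62)·(-60) − (+1.98)·185] / 52000 = -0.008913
∂h/∂y = [(-65)·(+1.98) − (-260)·(+1.62)] / 52000 = +0.005625
Flow direction (−∇h) has components (+0.008913 E, -0.005625 N).
Azimuth = atan2(E, N) = atan2(+0.008913, -0.005625) = 122.3° ≈ 122°.

122°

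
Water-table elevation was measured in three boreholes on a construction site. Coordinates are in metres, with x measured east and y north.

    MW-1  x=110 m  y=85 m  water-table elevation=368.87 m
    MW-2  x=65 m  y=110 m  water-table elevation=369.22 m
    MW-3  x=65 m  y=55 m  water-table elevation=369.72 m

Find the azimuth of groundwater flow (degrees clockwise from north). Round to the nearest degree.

Three-point gradient (reference MW-1): Δ to MW-2 = (-45, 25, +0.35), Δ to MW-3 = (-45, -30, +0.85).
∂h/∂x = -0.01283, ∂h/∂y = -0.009091 (det = 2475).
Flow direction (−∇h) has components (+0.01283 E, +0.009091 N).
Azimuth = atan2(E, N) = atan2(+0.01283, +0.009091) = 54.7° ≈ 055°.

055°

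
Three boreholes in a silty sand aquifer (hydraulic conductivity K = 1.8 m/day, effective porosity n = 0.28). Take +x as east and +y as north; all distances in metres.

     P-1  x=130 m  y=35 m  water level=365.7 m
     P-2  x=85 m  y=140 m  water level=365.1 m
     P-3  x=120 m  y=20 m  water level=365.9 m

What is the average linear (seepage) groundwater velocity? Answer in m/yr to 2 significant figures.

26 m/yr

Three-point gradient (reference P-1): Δ to P-2 = (-45, 105, -0.6), Δ to P-3 = (-10, -15, +0.2).
∂h/∂x = -0.006957, ∂h/∂y = -0.008696 (det = 1725).
|∇h| = √(-0.006957² + -0.008696²) = 0.01114
Seepage velocity v = K·i/n = 1.8 × 0.01114 / 0.28 = 0.07161 m/day = 26.16 m/yr.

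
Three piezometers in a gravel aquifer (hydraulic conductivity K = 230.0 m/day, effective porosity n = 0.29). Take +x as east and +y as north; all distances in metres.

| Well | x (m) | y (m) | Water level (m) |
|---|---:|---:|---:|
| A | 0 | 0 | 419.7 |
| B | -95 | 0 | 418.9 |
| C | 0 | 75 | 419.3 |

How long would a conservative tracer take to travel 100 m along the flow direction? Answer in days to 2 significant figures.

∂h/∂x = (418.9 − 419.7) / (-95 − 0) = +0.008421
∂h/∂y = (419.3 − 419.7) / (75 − 0) = -0.005333
|∇h| = √(0.008421² + -0.005333²) = 0.009968
Seepage velocity v = K·i/n = 230.0 × 0.009968 / 0.29 = 7.906 m/day.
t = 100 / 7.906 = 12.65 days.

13 days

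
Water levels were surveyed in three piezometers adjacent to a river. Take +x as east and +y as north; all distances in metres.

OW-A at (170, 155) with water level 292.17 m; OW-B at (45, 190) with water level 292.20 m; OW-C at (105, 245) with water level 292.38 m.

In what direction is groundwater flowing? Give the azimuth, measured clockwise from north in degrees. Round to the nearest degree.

191°

Taking OW-A as reference: OW-B−OW-A = (-125, 35, +0.03); OW-C−OW-A = (-65, 90, +0.21).
Determinant of the coordinate differences = (-125)·90 − (-65)·35 = -8975.
∂h/∂x = [(+0.03)·90 − (+0.21)·35] / -8975 = +0.0005181
∂h/∂y = [(-125)·(+0.21) − (-65)·(+0.03)] / -8975 = +0.002708
Flow direction (−∇h) has components (-0.0005181 E, -0.002708 N).
Azimuth = atan2(E, N) = atan2(-0.0005181, -0.002708) = 190.8° ≈ 191°.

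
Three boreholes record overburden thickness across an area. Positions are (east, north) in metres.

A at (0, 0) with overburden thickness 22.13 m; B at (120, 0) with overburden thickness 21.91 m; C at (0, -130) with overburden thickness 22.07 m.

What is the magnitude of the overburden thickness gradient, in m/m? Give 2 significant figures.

∂d/∂x = (21.91 − 22.13) / (120 − 0) = -0.001833
∂d/∂y = (22.07 − 22.13) / (-130 − 0) = +0.0004615
|∇f| = √(-0.001833² + 0.0004615²) = 0.00189 m/m

0.0019 m/m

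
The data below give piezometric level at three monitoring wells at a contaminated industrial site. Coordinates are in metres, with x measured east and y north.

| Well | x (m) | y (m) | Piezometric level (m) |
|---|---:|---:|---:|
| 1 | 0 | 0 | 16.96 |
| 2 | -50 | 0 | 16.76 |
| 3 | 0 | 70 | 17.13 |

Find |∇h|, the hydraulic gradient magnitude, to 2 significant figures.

∂h/∂x = (16.76 − 16.96) / (-50 − 0) = +0.004000
∂h/∂y = (17.13 − 16.96) / (70 − 0) = +0.002429
|∇h| = √(0.004000² + 0.002429²) = 0.00468

0.0047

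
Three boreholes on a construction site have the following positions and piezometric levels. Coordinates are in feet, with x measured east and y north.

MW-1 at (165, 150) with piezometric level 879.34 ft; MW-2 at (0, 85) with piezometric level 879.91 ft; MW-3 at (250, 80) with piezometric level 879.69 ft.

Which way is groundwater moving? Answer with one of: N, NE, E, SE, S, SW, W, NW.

N

With h = a·x + b·y + c and MW-1 as origin, the differences give:
  (-165)·a + (-65)·b = +0.57
  85·a + (-70)·b = +0.35
Eliminate b (×(-70) and ×(-65), subtract): 17075·a = -17.150 → a = ∂h/∂x = -0.001004
Back-substitute: b = ∂h/∂y = -0.006220.
Flow = −∇h = (+0.001004 east, +0.006220 north), which points north.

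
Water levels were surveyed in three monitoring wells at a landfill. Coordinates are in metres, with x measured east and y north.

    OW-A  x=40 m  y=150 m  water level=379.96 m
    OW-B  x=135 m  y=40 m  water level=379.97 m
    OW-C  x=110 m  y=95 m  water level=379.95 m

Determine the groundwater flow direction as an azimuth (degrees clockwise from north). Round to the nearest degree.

Differences from OW-A: to OW-B (Δx, Δy, Δh) = (95, -110, +0.01); to OW-C = (70, -55, -0.01).
Solve a·Δx + b·Δy = Δh: det = 95·(-55) − 70·(-110) = 2475.
∂h/∂x = [(+0.01)·(-55) − (-0.01)·(-110)] / 2475 = -0.0006667
∂h/∂y = [95·(-0.01) − 70·(+0.01)] / 2475 = -0.0006667
Flow direction (−∇h) has components (+0.0006667 E, +0.0006667 N).
Azimuth = atan2(E, N) = atan2(+0.0006667, +0.0006667) = 45.0° ≈ 045°.

045°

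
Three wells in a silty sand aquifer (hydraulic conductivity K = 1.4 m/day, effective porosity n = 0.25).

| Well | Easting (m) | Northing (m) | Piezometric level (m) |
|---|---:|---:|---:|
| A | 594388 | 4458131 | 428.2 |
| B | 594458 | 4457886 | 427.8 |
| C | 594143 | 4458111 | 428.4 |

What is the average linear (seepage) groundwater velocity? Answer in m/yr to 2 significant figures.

3.4 m/yr

With h = a·x + b·y + c and A as origin, the differences give:
  70·a + (-245)·b = -0.4
  (-245)·a + (-20)·b = +0.2
Eliminate b (×(-20) and ×(-245), subtract): -61425·a = 57.00 → a = ∂h/∂x = -0.0009280
Back-substitute: b = ∂h/∂y = +0.001368.
|∇h| = √(-0.0009280² + 0.001368²) = 0.001653
Seepage velocity v = K·i/n = 1.4 × 0.001653 / 0.25 = 0.009257 m/day = 3.381 m/yr.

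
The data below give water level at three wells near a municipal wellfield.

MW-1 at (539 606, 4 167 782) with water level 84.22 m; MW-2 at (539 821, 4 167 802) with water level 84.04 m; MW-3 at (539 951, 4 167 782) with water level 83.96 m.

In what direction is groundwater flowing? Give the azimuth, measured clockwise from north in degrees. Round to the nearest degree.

040°

Differences from MW-1: to MW-2 (Δx, Δy, Δh) = (215, 20, -0.18); to MW-3 = (345, 0, -0.26).
Solve a·Δx + b·Δy = Δh: det = 215·0 − 345·20 = -6900.
∂h/∂x = [(-0.18)·0 − (-0.26)·20] / -6900 = -0.0007536
∂h/∂y = [215·(-0.26) − 345·(-0.18)] / -6900 = -0.0008986
Flow direction (−∇h) has components (+0.0007536 E, +0.0008986 N).
Azimuth = atan2(E, N) = atan2(+0.0007536, +0.0008986) = 40.0° ≈ 040°.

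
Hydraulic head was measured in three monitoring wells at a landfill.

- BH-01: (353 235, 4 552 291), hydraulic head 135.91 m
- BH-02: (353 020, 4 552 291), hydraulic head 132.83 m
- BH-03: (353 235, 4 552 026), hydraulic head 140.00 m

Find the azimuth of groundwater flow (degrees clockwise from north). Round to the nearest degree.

∂h/∂x = (132.83 − 135.91) / (353020 − 353235) = +0.01433
∂h/∂y = (140.00 − 135.91) / (4552026 − 4552291) = -0.01543
Flow direction (−∇h) has components (-0.01433 E, +0.01543 N).
Azimuth = atan2(E, N) = atan2(-0.01433, +0.01543) = 317.1° ≈ 317°.

317°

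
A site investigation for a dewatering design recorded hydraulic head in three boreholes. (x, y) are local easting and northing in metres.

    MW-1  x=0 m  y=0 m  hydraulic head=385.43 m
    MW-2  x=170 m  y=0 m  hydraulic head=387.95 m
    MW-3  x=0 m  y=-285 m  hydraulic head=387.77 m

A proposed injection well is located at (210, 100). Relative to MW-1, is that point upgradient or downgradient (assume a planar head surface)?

upgradient

∂h/∂x = (387.95 − 385.43) / (170 − 0) = +0.01482
∂h/∂y = (387.77 − 385.43) / (-285 − 0) = -0.008211
Head at (210, 100) = 385.43 + (+0.01482)·(210) + (-0.008211)·(100) = 387.72 m.
That is higher than the 385.43 m at MW-1, so the point is upgradient.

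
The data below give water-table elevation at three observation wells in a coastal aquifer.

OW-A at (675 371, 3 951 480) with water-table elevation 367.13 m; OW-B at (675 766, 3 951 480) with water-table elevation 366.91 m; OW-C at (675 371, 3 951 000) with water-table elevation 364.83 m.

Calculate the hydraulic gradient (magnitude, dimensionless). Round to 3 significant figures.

0.00482

∂h/∂x = (366.91 − 367.13) / (675766 − 675371) = -0.0005570
∂h/∂y = (364.83 − 367.13) / (3951000 − 3951480) = +0.004792
|∇h| = √(-0.0005570² + 0.004792²) = 0.004824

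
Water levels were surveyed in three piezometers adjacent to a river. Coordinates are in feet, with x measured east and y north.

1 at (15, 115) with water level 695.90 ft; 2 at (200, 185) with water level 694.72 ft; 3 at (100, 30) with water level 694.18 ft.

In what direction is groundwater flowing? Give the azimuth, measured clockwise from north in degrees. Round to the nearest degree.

Taking 1 as reference: 2−1 = (185, 70, -1.18); 3−1 = (85, -85, -1.72).
Determinant of the coordinate differences = 185·(-85) − 85·70 = -21675.
∂h/∂x = [(-1.18)·(-85) − (-1.72)·70] / -21675 = -0.01018
∂h/∂y = [185·(-1.72) − 85·(-1.18)] / -21675 = +0.01005
Flow direction (−∇h) has components (+0.01018 E, -0.01005 N).
Azimuth = atan2(E, N) = atan2(+0.01018, -0.01005) = 134.6° ≈ 135°.

135°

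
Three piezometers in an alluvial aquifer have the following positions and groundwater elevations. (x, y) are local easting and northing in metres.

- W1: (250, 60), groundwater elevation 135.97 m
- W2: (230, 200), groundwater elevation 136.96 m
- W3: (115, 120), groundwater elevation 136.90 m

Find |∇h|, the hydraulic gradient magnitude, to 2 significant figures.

With h = a·x + b·y + c and W1 as origin, the differences give:
  (-20)·a + 140·b = +0.99
  (-135)·a + 60·b = +0.93
Eliminate b (×60 and ×140, subtract): 17700·a = -70.800 → a = ∂h/∂x = -0.004000
Back-substitute: b = ∂h/∂y = +0.006500.
|∇h| = √(-0.004000² + 0.006500²) = 0.007632

0.0076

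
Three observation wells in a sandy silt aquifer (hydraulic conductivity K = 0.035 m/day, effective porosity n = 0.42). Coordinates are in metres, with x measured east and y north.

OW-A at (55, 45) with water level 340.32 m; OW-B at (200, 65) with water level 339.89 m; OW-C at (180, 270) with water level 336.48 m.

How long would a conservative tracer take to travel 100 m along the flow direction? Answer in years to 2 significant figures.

200 years

Taking OW-A as reference: OW-B−OW-A = (145, 20, -0.43); OW-C−OW-A = (125, 225, -3.84).
Solve a·Δx + b·Δy = Δh: det = 145·225 − 125·20 = 30125.
∂h/∂x = [(-0.43)·225 − (-3.84)·20] / 30125 = -0.0006622
∂h/∂y = [145·(-3.84) − 125·(-0.43)] / 30125 = -0.01670
|∇h| = √(-0.0006622² + -0.01670²) = 0.01671
Seepage velocity v = K·i/n = 0.035 × 0.01671 / 0.42 = 0.001393 m/day.
t = 100 / 0.001393 = 7.179e+04 days = 197 years.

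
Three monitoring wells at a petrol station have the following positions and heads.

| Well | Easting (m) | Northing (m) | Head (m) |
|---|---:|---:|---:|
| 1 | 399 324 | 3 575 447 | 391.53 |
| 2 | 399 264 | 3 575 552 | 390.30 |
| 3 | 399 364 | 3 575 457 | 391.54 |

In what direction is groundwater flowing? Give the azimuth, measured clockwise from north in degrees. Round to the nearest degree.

With h = a·x + b·y + c and 1 as origin, the differences give:
  (-60)·a + 105·b = -1.23
  40·a + 10·b = +0.01
Eliminate b (×10 and ×105, subtract): -4800·a = -13.350 → a = ∂h/∂x = +0.002781
Back-substitute: b = ∂h/∂y = -0.01012.
Flow direction (−∇h) has components (-0.002781 E, +0.01012 N).
Azimuth = atan2(E, N) = atan2(-0.002781, +0.01012) = 344.6° ≈ 345°.

345°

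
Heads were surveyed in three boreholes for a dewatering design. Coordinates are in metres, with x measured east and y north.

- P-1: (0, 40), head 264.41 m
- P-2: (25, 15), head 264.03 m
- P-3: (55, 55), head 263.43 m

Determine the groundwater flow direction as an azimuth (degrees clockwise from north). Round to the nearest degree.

Three-point gradient (reference P-1): Δ to P-2 = (25, -25, -0.38), Δ to P-3 = (55, 15, -0.98).
∂h/∂x = -0.01726, ∂h/∂y = -0.002057 (det = 1750).
Flow direction (−∇h) has components (+0.01726 E, +0.002057 N).
Azimuth = atan2(E, N) = atan2(+0.01726, +0.002057) = 83.2° ≈ 083°.

083°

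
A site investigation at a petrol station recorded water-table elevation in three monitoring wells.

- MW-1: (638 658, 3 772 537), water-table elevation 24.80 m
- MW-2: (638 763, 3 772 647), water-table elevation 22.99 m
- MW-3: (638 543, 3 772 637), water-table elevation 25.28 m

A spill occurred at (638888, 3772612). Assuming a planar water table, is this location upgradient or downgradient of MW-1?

Three-point gradient (reference MW-1): Δ to MW-2 = (105, 110, -1.81), Δ to MW-3 = (-115, 100, +0.48).
∂h/∂x = -0.01010, ∂h/∂y = -0.006814 (det = 23150).
Head at (638888, 3772612) = 24.80 + (-0.01010)·(230) + (-0.006814)·(75) = 21.97 m.
That is lower than the 24.80 m at MW-1, so the point is downgradient.

downgradient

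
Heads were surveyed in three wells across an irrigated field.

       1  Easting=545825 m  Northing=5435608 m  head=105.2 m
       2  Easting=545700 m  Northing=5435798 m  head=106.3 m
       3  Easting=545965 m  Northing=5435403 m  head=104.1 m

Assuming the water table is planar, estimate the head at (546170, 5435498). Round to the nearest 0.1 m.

With h = a·x + b·y + c and 1 as origin, the differences give:
  (-125)·a + 190·b = +1.1
  140·a + (-205)·b = -1.1
Eliminate b (×(-205) and ×190, subtract): -975·a = -16.50 → a = ∂h/∂x = +0.01692
Back-substitute: b = ∂h/∂y = +0.01692.
h(546170, 5435498) = 105.2 + (+0.01692)·(345) + (+0.01692)·(-110) = 105.2 +5.838 -1.862 = 109.177 m.

109.2 m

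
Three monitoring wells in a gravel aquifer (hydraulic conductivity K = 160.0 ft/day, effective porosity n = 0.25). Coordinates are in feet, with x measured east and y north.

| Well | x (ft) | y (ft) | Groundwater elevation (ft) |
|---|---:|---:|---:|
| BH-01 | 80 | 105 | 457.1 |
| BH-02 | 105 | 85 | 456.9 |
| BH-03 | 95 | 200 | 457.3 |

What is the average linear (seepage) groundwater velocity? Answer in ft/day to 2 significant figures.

Differences from BH-01: to BH-02 (Δx, Δy, Δh) = (25, -20, -0.2); to BH-03 = (15, 95, +0.2).
Determinant of the coordinate differences = 25·95 − 15·(-20) = 2675.
∂h/∂x = [(-0.2)·95 − (+0.2)·(-20)] / 2675 = -0.005607
∂h/∂y = [25·(+0.2) − 15·(-0.2)] / 2675 = +0.002991
|∇h| = √(-0.005607² + 0.002991²) = 0.006355
Seepage velocity v = K·i/n = 160.0 × 0.006355 / 0.25 = 4.067 ft/day.

4.1 ft/day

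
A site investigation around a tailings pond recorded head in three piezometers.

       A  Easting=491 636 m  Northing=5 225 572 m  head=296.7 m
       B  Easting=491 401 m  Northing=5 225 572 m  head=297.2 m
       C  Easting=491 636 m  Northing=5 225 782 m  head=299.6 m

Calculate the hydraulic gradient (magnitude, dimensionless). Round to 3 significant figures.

0.0140

∂h/∂x = (297.2 − 296.7) / (491401 − 491636) = -0.002128
∂h/∂y = (299.6 − 296.7) / (5225782 − 5225572) = +0.01381
|∇h| = √(-0.002128² + 0.01381²) = 0.01397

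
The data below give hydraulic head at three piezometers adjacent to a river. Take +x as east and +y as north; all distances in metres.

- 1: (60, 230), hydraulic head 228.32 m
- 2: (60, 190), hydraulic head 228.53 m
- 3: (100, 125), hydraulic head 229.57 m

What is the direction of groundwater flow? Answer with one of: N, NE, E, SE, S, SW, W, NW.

W

Differences from 1: to 2 (Δx, Δy, Δh) = (0, -40, +0.21); to 3 = (40, -105, +1.25).
Solve a·Δx + b·Δy = Δh: det = 0·(-105) − 40·(-40) = 1600.
∂h/∂x = [(+0.21)·(-105) − (+1.25)·(-40)] / 1600 = +0.01747
∂h/∂y = [0·(+1.25) − 40·(+0.21)] / 1600 = -0.005250
Flow = −∇h = (-0.01747 east, +0.005250 north), which points west.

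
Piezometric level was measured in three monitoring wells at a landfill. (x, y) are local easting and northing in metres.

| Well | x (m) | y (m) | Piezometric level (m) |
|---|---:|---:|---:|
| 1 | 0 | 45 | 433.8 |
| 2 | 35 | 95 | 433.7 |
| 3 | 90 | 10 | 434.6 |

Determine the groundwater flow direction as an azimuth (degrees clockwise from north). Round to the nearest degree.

Differences from 1: to 2 (Δx, Δy, Δh) = (35, 50, -0.1); to 3 = (90, -35, +0.8).
Solve a·Δx + b·Δy = Δh: det = 35·(-35) − 90·50 = -5725.
∂h/∂x = [(-0.1)·(-35) − (+0.8)·50] / -5725 = +0.006376
∂h/∂y = [35·(+0.8) − 90·(-0.1)] / -5725 = -0.006463
Flow direction (−∇h) has components (-0.006376 E, +0.006463 N).
Azimuth = atan2(E, N) = atan2(-0.006376, +0.006463) = 315.4° ≈ 315°.

315°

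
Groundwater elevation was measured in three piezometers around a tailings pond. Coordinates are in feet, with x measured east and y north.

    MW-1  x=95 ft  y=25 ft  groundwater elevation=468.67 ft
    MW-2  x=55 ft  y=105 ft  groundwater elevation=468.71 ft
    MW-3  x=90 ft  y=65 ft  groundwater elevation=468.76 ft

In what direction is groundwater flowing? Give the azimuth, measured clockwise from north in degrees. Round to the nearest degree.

With h = a·x + b·y + c and MW-1 as origin, the differences give:
  (-40)·a + 80·b = +0.04
  (-5)·a + 40·b = +0.09
Eliminate b (×40 and ×80, subtract): -1200·a = -5.600 → a = ∂h/∂x = +0.004667
Back-substitute: b = ∂h/∂y = +0.002833.
Flow direction (−∇h) has components (-0.004667 E, -0.002833 N).
Azimuth = atan2(E, N) = atan2(-0.004667, -0.002833) = 238.7° ≈ 239°.

239°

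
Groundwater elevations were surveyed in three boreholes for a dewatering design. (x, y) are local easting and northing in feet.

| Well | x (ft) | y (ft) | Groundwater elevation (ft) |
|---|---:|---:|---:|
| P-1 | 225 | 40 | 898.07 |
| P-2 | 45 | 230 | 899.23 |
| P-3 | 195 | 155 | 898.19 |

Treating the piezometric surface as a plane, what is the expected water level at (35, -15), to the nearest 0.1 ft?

With h = a·x + b·y + c and P-1 as origin, the differences give:
  (-180)·a + 190·b = +1.16
  (-30)·a + 115·b = +0.12
Eliminate b (×115 and ×190, subtract): -15000·a = 110.600 → a = ∂h/∂x = -0.007373
Back-substitute: b = ∂h/∂y = -0.0008800.
h(35, -15) = 898.07 + (-0.007373)·(-190) + (-0.0008800)·(-55) = 898.07 +1.401 +0.048 = 899.519 ft.

899.5 ft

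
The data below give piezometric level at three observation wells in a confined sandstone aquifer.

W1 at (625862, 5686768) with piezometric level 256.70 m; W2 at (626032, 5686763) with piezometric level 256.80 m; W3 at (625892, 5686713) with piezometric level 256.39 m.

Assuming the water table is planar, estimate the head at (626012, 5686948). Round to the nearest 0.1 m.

Taking W1 as reference: W2−W1 = (170, -5, +0.10); W3−W1 = (30, -55, -0.31).
Determinant of the coordinate differences = 170·(-55) − 30·(-5) = -9200.
∂h/∂x = [(+0.10)·(-55) − (-0.31)·(-5)] / -9200 = +0.0007663
∂h/∂y = [170·(-0.31) − 30·(+0.10)] / -9200 = +0.006054
h(626012, 5686948) = 256.70 + (+0.0007663)·(150) + (+0.006054)·(180) = 256.70 +0.115 +1.090 = 257.905 m.

257.9 m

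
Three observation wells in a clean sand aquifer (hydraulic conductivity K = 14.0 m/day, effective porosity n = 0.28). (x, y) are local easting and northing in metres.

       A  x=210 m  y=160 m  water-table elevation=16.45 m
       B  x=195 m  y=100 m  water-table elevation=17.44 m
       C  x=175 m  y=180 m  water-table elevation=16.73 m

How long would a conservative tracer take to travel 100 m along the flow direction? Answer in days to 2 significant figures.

100 days

Three-point gradient (reference A): Δ to B = (-15, -60, +0.99), Δ to C = (-35, 20, +0.28).
∂h/∂x = -0.01525, ∂h/∂y = -0.01269 (det = -2400).
|∇h| = √(-0.01525² + -0.01269²) = 0.01984
Seepage velocity v = K·i/n = 14.0 × 0.01984 / 0.28 = 0.992 m/day.
t = 100 / 0.992 = 100.8 days.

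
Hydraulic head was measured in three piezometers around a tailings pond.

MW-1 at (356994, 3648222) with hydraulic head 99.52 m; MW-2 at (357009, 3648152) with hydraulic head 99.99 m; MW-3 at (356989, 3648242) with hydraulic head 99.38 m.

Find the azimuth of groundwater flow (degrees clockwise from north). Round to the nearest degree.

302°

Differences from MW-1: to MW-2 (Δx, Δy, Δh) = (15, -70, +0.47); to MW-3 = (-5, 20, -0.14).
Determinant of the coordinate differences = 15·20 − (-5)·(-70) = -50.
∂h/∂x = [(+0.47)·20 − (-0.14)·(-70)] / -50 = +0.008000
∂h/∂y = [15·(-0.14) − (-5)·(+0.47)] / -50 = -0.005000
Flow direction (−∇h) has components (-0.008000 E, +0.005000 N).
Azimuth = atan2(E, N) = atan2(-0.008000, +0.005000) = 302.0° ≈ 302°.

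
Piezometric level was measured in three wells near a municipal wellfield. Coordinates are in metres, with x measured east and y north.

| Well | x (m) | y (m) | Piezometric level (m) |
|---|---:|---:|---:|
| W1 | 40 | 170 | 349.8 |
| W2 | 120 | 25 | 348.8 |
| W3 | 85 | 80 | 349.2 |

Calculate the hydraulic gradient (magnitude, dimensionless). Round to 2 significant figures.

0.0063

Differences from W1: to W2 (Δx, Δy, Δh) = (80, -145, -1.0); to W3 = (45, -90, -0.6).
Solve a·Δx + b·Δy = Δh: det = 80·(-90) − 45·(-145) = -675.
∂h/∂x = [(-1.0)·(-90) − (-0.6)·(-145)] / -675 = -0.004444
∂h/∂y = [80·(-0.6) − 45·(-1.0)] / -675 = +0.004444
|∇h| = √(-0.004444² + 0.004444²) = 0.006285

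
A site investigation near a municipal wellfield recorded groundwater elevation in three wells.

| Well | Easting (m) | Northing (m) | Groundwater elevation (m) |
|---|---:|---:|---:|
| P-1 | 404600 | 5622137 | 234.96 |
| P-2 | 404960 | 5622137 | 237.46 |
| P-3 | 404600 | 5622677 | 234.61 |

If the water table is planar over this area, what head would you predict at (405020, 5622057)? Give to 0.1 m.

∂h/∂x = (237.46 − 234.96) / (404960 − 404600) = +0.006944
∂h/∂y = (234.61 − 234.96) / (5622677 − 5622137) = -0.0006481
h(405020, 5622057) = 234.96 + (+0.006944)·(420) + (-0.0006481)·(-80) = 234.96 +2.917 +0.052 = 237.929 m.

237.9 m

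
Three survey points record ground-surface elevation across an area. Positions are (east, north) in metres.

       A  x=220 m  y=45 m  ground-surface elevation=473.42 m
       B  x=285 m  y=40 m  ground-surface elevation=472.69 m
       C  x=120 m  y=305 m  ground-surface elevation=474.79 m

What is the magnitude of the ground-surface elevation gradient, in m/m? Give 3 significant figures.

0.0112 m/m

Taking A as reference: B−A = (65, -5, -0.73); C−A = (-100, 260, +1.37).
Solve a·Δx + b·Δy = Δz: det = 65·260 − (-100)·(-5) = 16400.
∂z/∂x = [(-0.73)·260 − (+1.37)·(-5)] / 16400 = -0.01116
∂z/∂y = [65·(+1.37) − (-100)·(-0.73)] / 16400 = +0.0009787
|∇f| = √(-0.01116² + 0.0009787²) = 0.0112 m/m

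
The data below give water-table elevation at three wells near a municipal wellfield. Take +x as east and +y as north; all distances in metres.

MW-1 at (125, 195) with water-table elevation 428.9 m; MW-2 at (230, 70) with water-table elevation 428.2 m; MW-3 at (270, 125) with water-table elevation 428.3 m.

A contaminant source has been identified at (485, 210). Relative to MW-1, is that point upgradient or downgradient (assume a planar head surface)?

Taking MW-1 as reference: MW-2−MW-1 = (105, -125, -0.7); MW-3−MW-1 = (145, -70, -0.6).
Determinant of the coordinate differences = 105·(-70) − 145·(-125) = 10775.
∂h/∂x = [(-0.7)·(-70) − (-0.6)·(-125)] / 10775 = -0.002413
∂h/∂y = [105·(-0.6) − 145·(-0.7)] / 10775 = +0.003573
Head at (485, 210) = 428.9 + (-0.002413)·(360) + (+0.003573)·(15) = 428.08 m.
That is lower than the 428.9 m at MW-1, so the point is downgradient.

downgradient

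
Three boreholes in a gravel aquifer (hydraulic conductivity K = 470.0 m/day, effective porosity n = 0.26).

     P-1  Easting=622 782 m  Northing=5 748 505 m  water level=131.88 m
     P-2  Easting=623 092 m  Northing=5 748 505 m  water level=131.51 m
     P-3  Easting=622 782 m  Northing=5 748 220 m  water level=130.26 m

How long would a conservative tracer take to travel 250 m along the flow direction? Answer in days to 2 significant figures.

∂h/∂x = (131.51 − 131.88) / (623092 − 622782) = -0.001194
∂h/∂y = (130.26 − 131.88) / (5748220 − 5748505) = +0.005684
|∇h| = √(-0.001194² + 0.005684²) = 0.005808
Seepage velocity v = K·i/n = 470.0 × 0.005808 / 0.26 = 10.5 m/day.
t = 250 / 10.5 = 23.81 days.

24 days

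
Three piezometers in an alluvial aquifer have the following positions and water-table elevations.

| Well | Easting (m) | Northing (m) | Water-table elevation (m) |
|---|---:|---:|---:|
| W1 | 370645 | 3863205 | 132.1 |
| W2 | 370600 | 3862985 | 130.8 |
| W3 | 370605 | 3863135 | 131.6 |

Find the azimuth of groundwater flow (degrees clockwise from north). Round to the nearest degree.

Three-point gradient (reference W1): Δ to W2 = (-45, -220, -1.3), Δ to W3 = (-40, -70, -0.5).
∂h/∂x = +0.003363, ∂h/∂y = +0.005221 (det = -5650).
Flow direction (−∇h) has components (-0.003363 E, -0.005221 N).
Azimuth = atan2(E, N) = atan2(-0.003363, -0.005221) = 212.8° ≈ 213°.

213°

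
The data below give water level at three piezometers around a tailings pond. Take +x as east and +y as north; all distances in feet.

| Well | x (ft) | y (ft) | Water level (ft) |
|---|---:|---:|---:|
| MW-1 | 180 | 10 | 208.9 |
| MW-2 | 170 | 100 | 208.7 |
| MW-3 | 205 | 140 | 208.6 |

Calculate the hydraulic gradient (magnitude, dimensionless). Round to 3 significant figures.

0.00227

With h = a·x + b·y + c and MW-1 as origin, the differences give:
  (-10)·a + 90·b = -0.2
  25·a + 130·b = -0.3
Eliminate b (×130 and ×90, subtract): -3550·a = 1.00 → a = ∂h/∂x = -0.0002817
Back-substitute: b = ∂h/∂y = -0.002254.
|∇h| = √(-0.0002817² + -0.002254²) = 0.002272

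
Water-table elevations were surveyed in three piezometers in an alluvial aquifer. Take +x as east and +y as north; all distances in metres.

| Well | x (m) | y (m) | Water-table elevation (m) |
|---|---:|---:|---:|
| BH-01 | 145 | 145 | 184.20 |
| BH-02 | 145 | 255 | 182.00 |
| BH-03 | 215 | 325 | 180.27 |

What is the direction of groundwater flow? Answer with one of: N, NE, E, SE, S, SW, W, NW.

Differences from BH-01: to BH-02 (Δx, Δy, Δh) = (0, 110, -2.20); to BH-03 = (70, 180, -3.93).
Determinant of the coordinate differences = 0·180 − 70·110 = -7700.
∂h/∂x = [(-2.20)·180 − (-3.93)·110] / -7700 = -0.004714
∂h/∂y = [0·(-3.93) − 70·(-2.20)] / -7700 = -0.02000
Flow = −∇h = (+0.004714 east, +0.02000 north), which points north.

N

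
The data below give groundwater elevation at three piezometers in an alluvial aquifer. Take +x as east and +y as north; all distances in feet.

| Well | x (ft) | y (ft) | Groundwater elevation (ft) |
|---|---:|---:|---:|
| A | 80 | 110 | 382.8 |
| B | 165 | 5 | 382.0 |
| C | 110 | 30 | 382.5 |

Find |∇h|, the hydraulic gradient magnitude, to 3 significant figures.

With h = a·x + b·y + c and A as origin, the differences give:
  85·a + (-105)·b = -0.8
  30·a + (-80)·b = -0.3
Eliminate b (×(-80) and ×(-105), subtract): -3650·a = 32.50 → a = ∂h/∂x = -0.008904
Back-substitute: b = ∂h/∂y = +0.0004110.
|∇h| = √(-0.008904² + 0.0004110²) = 0.008913

0.00891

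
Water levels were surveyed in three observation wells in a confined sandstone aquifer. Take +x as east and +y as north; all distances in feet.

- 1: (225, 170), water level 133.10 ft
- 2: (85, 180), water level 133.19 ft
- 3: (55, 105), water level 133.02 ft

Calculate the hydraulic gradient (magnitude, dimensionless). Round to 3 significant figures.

0.00250

Three-point gradient (reference 1): Δ to 2 = (-140, 10, +0.09), Δ to 3 = (-170, -65, -0.08).
∂h/∂x = -0.0004676, ∂h/∂y = +0.002454 (det = 10800).
|∇h| = √(-0.0004676² + 0.002454²) = 0.002498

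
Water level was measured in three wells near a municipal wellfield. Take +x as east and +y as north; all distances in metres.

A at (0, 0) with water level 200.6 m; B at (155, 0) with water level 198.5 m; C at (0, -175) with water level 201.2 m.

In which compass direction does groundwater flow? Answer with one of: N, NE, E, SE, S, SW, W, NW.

∂h/∂x = (198.5 − 200.6) / (155 − 0) = -0.01355
∂h/∂y = (201.2 − 200.6) / (-175 − 0) = -0.003429
Flow = −∇h = (+0.01355 east, +0.003429 north), which points east.

E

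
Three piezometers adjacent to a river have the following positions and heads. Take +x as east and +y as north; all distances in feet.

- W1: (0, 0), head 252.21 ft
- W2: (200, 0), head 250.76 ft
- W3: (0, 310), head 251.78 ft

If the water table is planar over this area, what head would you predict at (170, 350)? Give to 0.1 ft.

250.5 ft

∂h/∂x = (250.76 − 252.21) / (200 − 0) = -0.007250
∂h/∂y = (251.78 − 252.21) / (310 − 0) = -0.001387
h(170, 350) = 252.21 + (-0.007250)·(170) + (-0.001387)·(350) = 252.21 -1.233 -0.485 = 250.492 ft.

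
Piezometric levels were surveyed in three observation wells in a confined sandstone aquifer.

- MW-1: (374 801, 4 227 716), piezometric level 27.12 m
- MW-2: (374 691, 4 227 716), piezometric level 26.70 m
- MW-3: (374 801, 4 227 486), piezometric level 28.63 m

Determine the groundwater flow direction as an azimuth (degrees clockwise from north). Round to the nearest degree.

∂h/∂x = (26.70 − 27.12) / (374691 − 374801) = +0.003818
∂h/∂y = (28.63 − 27.12) / (4227486 − 4227716) = -0.006565
Flow direction (−∇h) has components (-0.003818 E, +0.006565 N).
Azimuth = atan2(E, N) = atan2(-0.003818, +0.006565) = 329.8° ≈ 330°.

330°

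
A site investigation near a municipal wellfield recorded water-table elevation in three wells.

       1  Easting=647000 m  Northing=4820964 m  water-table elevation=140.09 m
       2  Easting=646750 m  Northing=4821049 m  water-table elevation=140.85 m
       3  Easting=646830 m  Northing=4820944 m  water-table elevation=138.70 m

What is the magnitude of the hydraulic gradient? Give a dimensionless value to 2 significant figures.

Differences from 1: to 2 (Δx, Δy, Δh) = (-250, 85, +0.76); to 3 = (-170, -20, -1.39).
Determinant of the coordinate differences = (-250)·(-20) − (-170)·85 = 19450.
∂h/∂x = [(+0.76)·(-20) − (-1.39)·85] / 19450 = +0.005293
∂h/∂y = [(-250)·(-1.39) − (-170)·(+0.76)] / 19450 = +0.02451
|∇h| = √(0.005293² + 0.02451²) = 0.02508

0.025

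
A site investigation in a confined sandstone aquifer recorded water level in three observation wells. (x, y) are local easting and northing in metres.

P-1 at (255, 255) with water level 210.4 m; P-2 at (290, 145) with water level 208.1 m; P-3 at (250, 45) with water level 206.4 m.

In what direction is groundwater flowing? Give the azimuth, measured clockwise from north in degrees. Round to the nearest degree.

164°

Differences from P-1: to P-2 (Δx, Δy, Δh) = (35, -110, -2.3); to P-3 = (-5, -210, -4.0).
Determinant of the coordinate differences = 35·(-210) − (-5)·(-110) = -7900.
∂h/∂x = [(-2.3)·(-210) − (-4.0)·(-110)] / -7900 = -0.005443
∂h/∂y = [35·(-4.0) − (-5)·(-2.3)] / -7900 = +0.01918
Flow direction (−∇h) has components (+0.005443 E, -0.01918 N).
Azimuth = atan2(E, N) = atan2(+0.005443, -0.01918) = 164.2° ≈ 164°.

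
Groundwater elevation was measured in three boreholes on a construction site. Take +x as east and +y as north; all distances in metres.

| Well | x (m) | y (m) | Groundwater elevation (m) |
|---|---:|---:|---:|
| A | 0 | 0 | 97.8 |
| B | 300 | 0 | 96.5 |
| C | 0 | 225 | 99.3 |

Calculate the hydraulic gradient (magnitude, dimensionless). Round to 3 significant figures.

0.00795

∂h/∂x = (96.5 − 97.8) / (300 − 0) = -0.004333
∂h/∂y = (99.3 − 97.8) / (225 − 0) = +0.006667
|∇h| = √(-0.004333² + 0.006667²) = 0.007951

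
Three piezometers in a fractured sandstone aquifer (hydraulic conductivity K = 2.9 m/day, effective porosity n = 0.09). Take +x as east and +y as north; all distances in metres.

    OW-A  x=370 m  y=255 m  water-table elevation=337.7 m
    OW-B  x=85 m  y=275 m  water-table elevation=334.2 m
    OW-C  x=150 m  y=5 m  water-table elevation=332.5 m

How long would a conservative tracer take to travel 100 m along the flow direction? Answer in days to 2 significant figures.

Taking OW-A as reference: OW-B−OW-A = (-285, 20, -3.5); OW-C−OW-A = (-220, -250, -5.2).
Solve a·Δx + b·Δy = Δh: det = (-285)·(-250) − (-220)·20 = 75650.
∂h/∂x = [(-3.5)·(-250) − (-5.2)·20] / 75650 = +0.01294
∂h/∂y = [(-285)·(-5.2) − (-220)·(-3.5)] / 75650 = +0.009412
|∇h| = √(0.01294² + 0.009412²) = 0.016
Seepage velocity v = K·i/n = 2.9 × 0.016 / 0.09 = 0.5156 m/day.
t = 100 / 0.5156 = 193.9 days.

190 days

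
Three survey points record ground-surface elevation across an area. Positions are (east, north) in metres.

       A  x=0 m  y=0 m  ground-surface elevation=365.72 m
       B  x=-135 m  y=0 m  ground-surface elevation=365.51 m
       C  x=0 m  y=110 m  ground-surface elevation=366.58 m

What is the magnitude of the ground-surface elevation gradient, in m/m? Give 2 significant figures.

∂z/∂x = (365.51 − 365.72) / (-135 − 0) = +0.001556
∂z/∂y = (366.58 − 365.72) / (110 − 0) = +0.007818
|∇f| = √(0.001556² + 0.007818²) = 0.007971 m/m

0.0080 m/m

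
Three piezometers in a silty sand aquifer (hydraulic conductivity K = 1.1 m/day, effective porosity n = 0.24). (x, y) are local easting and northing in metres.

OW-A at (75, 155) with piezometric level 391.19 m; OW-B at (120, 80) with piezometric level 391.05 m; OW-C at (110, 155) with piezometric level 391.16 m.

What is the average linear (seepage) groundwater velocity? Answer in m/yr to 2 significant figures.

2.7 m/yr

Differences from OW-A: to OW-B (Δx, Δy, Δh) = (45, -75, -0.14); to OW-C = (35, 0, -0.03).
Determinant of the coordinate differences = 45·0 − 35·(-75) = 2625.
∂h/∂x = [(-0.14)·0 − (-0.03)·(-75)] / 2625 = -0.0008571
∂h/∂y = [45·(-0.03) − 35·(-0.14)] / 2625 = +0.001352
|∇h| = √(-0.0008571² + 0.001352²) = 0.001601
Seepage velocity v = K·i/n = 1.1 × 0.001601 / 0.24 = 0.007338 m/day = 2.68 m/yr.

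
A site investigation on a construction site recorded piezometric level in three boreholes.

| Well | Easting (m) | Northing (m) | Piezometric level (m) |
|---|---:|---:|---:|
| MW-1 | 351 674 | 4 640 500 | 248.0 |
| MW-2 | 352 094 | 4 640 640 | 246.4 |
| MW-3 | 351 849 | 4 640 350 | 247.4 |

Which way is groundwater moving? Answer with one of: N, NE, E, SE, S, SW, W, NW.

E

With h = a·x + b·y + c and MW-1 as origin, the differences give:
  420·a + 140·b = -1.6
  175·a + (-150)·b = -0.6
Eliminate b (×(-150) and ×140, subtract): -87500·a = 324.00 → a = ∂h/∂x = -0.003703
Back-substitute: b = ∂h/∂y = -0.0003200.
Flow = −∇h = (+0.003703 east, +0.0003200 north), which points east.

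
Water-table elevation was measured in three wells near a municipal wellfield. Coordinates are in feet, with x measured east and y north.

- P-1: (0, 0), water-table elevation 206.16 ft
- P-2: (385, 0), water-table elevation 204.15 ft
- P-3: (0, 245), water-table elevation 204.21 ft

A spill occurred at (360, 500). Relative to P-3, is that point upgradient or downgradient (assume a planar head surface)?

downgradient

∂h/∂x = (204.15 − 206.16) / (385 − 0) = -0.005221
∂h/∂y = (204.21 − 206.16) / (245 − 0) = -0.007959
Head at (360, 500) = 206.16 + (-0.005221)·(360) + (-0.007959)·(500) = 200.30 ft.
That is lower than the 204.21 ft at P-3, so the point is downgradient.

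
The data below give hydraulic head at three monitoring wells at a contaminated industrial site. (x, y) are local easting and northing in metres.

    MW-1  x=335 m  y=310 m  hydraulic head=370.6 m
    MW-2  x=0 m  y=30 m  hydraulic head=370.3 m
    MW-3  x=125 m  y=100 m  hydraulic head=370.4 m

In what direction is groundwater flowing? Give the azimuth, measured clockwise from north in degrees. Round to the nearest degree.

240°

Taking MW-1 as reference: MW-2−MW-1 = (-335, -280, -0.3); MW-3−MW-1 = (-210, -210, -0.2).
Determinant of the coordinate differences = (-335)·(-210) − (-210)·(-280) = 11550.
∂h/∂x = [(-0.3)·(-210) − (-0.2)·(-280)] / 11550 = +0.0006061
∂h/∂y = [(-335)·(-0.2) − (-210)·(-0.3)] / 11550 = +0.0003463
Flow direction (−∇h) has components (-0.0006061 E, -0.0003463 N).
Azimuth = atan2(E, N) = atan2(-0.0006061, -0.0003463) = 240.3° ≈ 240°.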